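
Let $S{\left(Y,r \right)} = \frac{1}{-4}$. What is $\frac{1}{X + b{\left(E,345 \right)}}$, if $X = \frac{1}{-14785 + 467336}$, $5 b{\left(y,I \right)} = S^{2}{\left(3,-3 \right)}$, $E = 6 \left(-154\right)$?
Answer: $\frac{36204080}{452631} \approx 79.986$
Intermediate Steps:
$S{\left(Y,r \right)} = - \frac{1}{4}$
$E = -924$
$b{\left(y,I \right)} = \frac{1}{80}$ ($b{\left(y,I \right)} = \frac{\left(- \frac{1}{4}\right)^{2}}{5} = \frac{1}{5} \cdot \frac{1}{16} = \frac{1}{80}$)
$X = \frac{1}{452551} \approx 2.2097 \cdot 10^{-6}$
$\frac{1}{X + b{\left(E,345 \right)}} = \frac{1}{\frac{1}{452551} + \frac{1}{80}} = \frac{1}{\frac{452631}{36204080}} = \frac{36204080}{452631}$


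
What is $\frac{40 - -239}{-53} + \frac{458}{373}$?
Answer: $- \frac{79793}{19769} \approx -4.0363$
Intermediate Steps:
$\frac{40 - -239}{-53} + \frac{458}{373} = \left(40 + 239\right) \left(- \frac{1}{53}\right) + 458 \cdot \frac{1}{373} = 279 \left(- \frac{1}{53}\right) + \frac{458}{373} = - \frac{279}{53} + \frac{458}{373} = - \frac{79793}{19769}$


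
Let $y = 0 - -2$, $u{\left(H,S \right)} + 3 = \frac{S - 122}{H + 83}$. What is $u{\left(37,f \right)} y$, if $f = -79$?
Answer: $- \frac{187}{20} \approx -9.35$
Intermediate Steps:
$u{\left(H,S \right)} = -3 + \frac{-122 + S}{83 + H}$ ($u{\left(H,S \right)} = -3 + \frac{S - 122}{H + 83} = -3 + \frac{-122 + S}{83 + H}$)
$y = 2$ ($y = 0 + 2 = 2$)
$u{\left(37,f \right)} y = \frac{-371 - 79 - 111}{83 + 37} \cdot 2 = \frac{-371 - 79 - 111}{120} \cdot 2 = \frac{1}{120} \left(-561\right) 2 = \left(- \frac{187}{40}\right) 2 = - \frac{187}{20}$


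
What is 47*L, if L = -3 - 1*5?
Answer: -376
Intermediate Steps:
L = -8 (L = -3 - 5 = -8)
47*L = 47*(-8) = -376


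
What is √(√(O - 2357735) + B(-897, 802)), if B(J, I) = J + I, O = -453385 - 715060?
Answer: √(-95 + 2*I*√881545) ≈ 29.877 + 31.426*I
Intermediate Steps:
O = -1168445
B(J, I) = I + J
√(√(O - 2357735) + B(-897, 802)) = √(√(-1168445 - 2357735) + (802 - 897)) = √(√(-3526180) - 95) = √(2*I*√881545 - 95) = √(-95 + 2*I*√881545)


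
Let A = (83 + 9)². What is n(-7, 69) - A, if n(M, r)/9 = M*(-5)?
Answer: -8149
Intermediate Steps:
n(M, r) = -45*M (n(M, r) = 9*(M*(-5)) = 9*(-5*M) = -45*M)
A = 8464 (A = 92² = 8464)
n(-7, 69) - A = -45*(-7) - 1*8464 = 315 - 8464 = -8149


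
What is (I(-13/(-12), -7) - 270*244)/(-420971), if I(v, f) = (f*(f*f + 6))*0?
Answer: 65880/420971 ≈ 0.15650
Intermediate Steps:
I(v, f) = 0 (I(v, f) = (f*(f² + 6))*0 = (f*(6 + f²))*0 = 0)
(I(-13/(-12), -7) - 270*244)/(-420971) = (0 - 270*244)/(-420971) = (0 - 65880)*(-1/420971) = -65880*(-1/420971) = 65880/420971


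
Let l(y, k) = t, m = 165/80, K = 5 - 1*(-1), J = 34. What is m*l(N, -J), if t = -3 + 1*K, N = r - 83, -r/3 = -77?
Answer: 99/16 ≈ 6.1875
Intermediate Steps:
r = 231 (r = -3*(-77) = 231)
K = 6 (K = 5 + 1 = 6)
m = 33/16 (m = 165*(1/80) = 33/16 ≈ 2.0625)
N = 148 (N = 231 - 83 = 148)
t = 3 (t = -3 + 1*6 = -3 + 6 = 3)
l(y, k) = 3
m*l(N, -J) = (33/16)*3 = 99/16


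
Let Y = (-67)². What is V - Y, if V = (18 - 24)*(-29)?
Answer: -4315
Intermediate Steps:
V = 174 (V = -6*(-29) = 174)
Y = 4489
V - Y = 174 - 1*4489 = 174 - 4489 = -4315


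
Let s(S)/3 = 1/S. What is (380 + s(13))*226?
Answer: 1117118/13 ≈ 85932.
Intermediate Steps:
s(S) = 3/S
(380 + s(13))*226 = (380 + 3/13)*226 = (4943/13)*226 = 1117118/13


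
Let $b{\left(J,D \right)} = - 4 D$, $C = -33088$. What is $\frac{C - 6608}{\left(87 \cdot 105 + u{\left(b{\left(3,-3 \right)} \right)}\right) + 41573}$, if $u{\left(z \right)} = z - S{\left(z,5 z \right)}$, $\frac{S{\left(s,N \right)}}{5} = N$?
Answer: $- \frac{9924}{12605} \approx -0.78731$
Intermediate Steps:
$S{\left(s,N \right)} = 5 N$
$u{\left(z \right)} = - 24 z$ ($u{\left(z \right)} = z - 5 \cdot 5 z = z - 25 z = - 24 z$)
$\frac{C - 6608}{\left(87 \cdot 105 + u{\left(b{\left(3,-3 \right)} \right)}\right) + 41573} = \frac{-33088 - 6608}{\left(87 \cdot 105 - 24 \left(\left(-4\right) \left(-3\right)\right)\right) + 41573} = - \frac{39696}{\left(9135 - 288\right) + 41573} = - \frac{39696}{8847 + 41573} = - \frac{39696}{50420} = \left(-39696\right) \frac{1}{50420} = - \frac{9924}{12605}$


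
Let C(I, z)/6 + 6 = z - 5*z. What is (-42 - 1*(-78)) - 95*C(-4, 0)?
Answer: 3456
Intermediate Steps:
C(I, z) = -36 - 24*z (C(I, z) = -36 + 6*(z - 5*z) = -36 + 6*(-4*z) = -36 - 24*z)
(-42 - 1*(-78)) - 95*C(-4, 0) = (-42 - 1*(-78)) - 95*(-36 - 24*0) = (-42 + 78) - 95*(-36 + 0) = 36 - 95*(-36) = 36 + 3420 = 3456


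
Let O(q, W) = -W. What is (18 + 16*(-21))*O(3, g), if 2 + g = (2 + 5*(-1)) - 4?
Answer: -2862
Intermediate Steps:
g = -9 (g = -2 + ((2 + 5*(-1)) - 4) = -2 + ((2 - 5) - 4) = -2 + (-3 - 4) = -2 - 7 = -9)
(18 + 16*(-21))*O(3, g) = (18 + 16*(-21))*(-1*(-9)) = (18 - 336)*9 = -318*9 = -2862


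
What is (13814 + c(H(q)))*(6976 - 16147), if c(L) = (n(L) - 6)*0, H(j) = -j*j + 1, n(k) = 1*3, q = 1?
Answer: -126688194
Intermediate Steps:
n(k) = 3
H(j) = 1 - j**2 (H(j) = -j**2 + 1 = 1 - j**2)
c(L) = 0 (c(L) = (3 - 6)*0 = -3*0 = 0)
(13814 + c(H(q)))*(6976 - 16147) = (13814 + 0)*(6976 - 16147) = 13814*(-9171) = -126688194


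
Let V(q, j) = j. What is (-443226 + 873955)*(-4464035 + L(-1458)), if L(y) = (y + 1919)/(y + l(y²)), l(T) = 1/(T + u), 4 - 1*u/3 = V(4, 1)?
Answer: -5959449515501402291332/3099377033 ≈ -1.9228e+12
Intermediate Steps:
u = 9 (u = 12 - 3*1 = 12 - 3 = 9)
l(T) = 1/(9 + T) (l(T) = 1/(T + 9) = 1/(9 + T))
L(y) = (1919 + y)/(y + 1/(9 + y²)) (L(y) = (y + 1919)/(y + 1/(9 + y²)) = (1919 + y)/(y + 1/(9 + y²)))
(-443226 + 873955)*(-4464035 + L(-1458)) = (-443226 + 873955)*(-4464035 + (9 + (-1458)²)*(1919 - 1458)/(1 - 1458*(9 + (-1458)²))) = 430729*(-4464035 + (9 + 2125764)*461/(1 - 1458*(9 + 2125764))) = 430729*(-4464035 + 2125773*461/(1 - 1458*2125773)) = 430729*(-4464035 + 2125773*461/(1 - 3099377034)) = 430729*(-4464035 + 2125773*461/(-3099377033)) = 430729*(-4464035 - 1/3099377033*2125773*461) = 430729*(-4464035 - 979981353/3099377033) = 430729*(-13835728533489508/3099377033) = -5959449515501402291332/3099377033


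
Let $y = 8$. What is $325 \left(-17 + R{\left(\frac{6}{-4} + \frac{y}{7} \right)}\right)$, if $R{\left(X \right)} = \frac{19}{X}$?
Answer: $-22815$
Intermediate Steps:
$325 \left(-17 + R{\left(\frac{6}{-4} + \frac{y}{7} \right)}\right) = 325 \left(-17 + \frac{19}{\frac{6}{-4} + \frac{8}{7}}\right) = 325 \left(-17 + \frac{19}{6 \left(- \frac{1}{4}\right) + 8 \cdot \frac{1}{7}}\right) = 325 \left(-17 + \frac{19}{- \frac{3}{2} + \frac{8}{7}}\right) = 325 \left(-17 + \frac{19}{- \frac{5}{14}}\right) = 325 \left(-17 + 19 \left(- \frac{14}{5}\right)\right) = 325 \left(-17 - \frac{266}{5}\right) = 325 \left(- \frac{351}{5}\right) = -22815$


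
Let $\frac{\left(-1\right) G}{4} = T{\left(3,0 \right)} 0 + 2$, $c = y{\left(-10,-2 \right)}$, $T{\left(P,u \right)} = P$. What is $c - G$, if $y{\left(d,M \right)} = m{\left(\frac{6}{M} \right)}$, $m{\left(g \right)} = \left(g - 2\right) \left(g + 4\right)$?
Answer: $3$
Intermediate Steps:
$m{\left(g \right)} = \left(-2 + g\right) \left(4 + g\right)$
$y{\left(d,M \right)} = -8 + \frac{12}{M} + \frac{36}{M^{2}}$ ($y{\left(d,M \right)} = -8 + \left(\frac{6}{M}\right)^{2} + 2 \frac{6}{M} = -8 + \frac{36}{M^{2}} + \frac{12}{M} = -8 + \frac{12}{M} + \frac{36}{M^{2}}$)
$c = -5$ ($c = -8 + \frac{12}{-2} + \frac{36}{4} = -8 + 12 \left(- \frac{1}{2}\right) + 36 \cdot \frac{1}{4} = -8 - 6 + 9 = -5$)
$G = -8$ ($G = - 4 \left(3 \cdot 0 + 2\right) = - 4 \left(0 + 2\right) = \left(-4\right) 2 = -8$)
$c - G = -5 - -8 = -5 + 8 = 3$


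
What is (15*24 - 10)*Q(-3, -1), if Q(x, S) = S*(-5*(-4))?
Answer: -7000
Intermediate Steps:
Q(x, S) = 20*S (Q(x, S) = S*20 = 20*S)
(15*24 - 10)*Q(-3, -1) = (15*24 - 10)*(20*(-1)) = (360 - 10)*(-20) = 350*(-20) = -7000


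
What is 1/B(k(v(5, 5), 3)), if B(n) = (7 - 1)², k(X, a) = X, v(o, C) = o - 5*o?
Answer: 1/36 ≈ 0.027778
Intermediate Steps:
v(o, C) = -4*o
B(n) = 36 (B(n) = 6² = 36)
1/B(k(v(5, 5), 3)) = 1/36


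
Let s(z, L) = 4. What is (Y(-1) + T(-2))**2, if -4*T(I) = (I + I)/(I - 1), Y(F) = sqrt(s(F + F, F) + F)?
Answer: 28/9 - 2*sqrt(3)/3 ≈ 1.9564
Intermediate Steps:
Y(F) = sqrt(4 + F)
T(I) = -I/(2*(-1 + I)) (T(I) = -(I + I)/(4*(I - 1)) = -2*I/(4*(-1 + I)) = -I/(2*(-1 + I)))
(Y(-1) + T(-2))**2 = (sqrt(4 - 1) - 1*(-2)/(-2 + 2*(-2)))**2 = (sqrt(3) - 1*(-2)/(-2 - 4))**2 = (sqrt(3) - 1*(-2)/(-6))**2 = (sqrt(3) - 1*(-2)*(-1/6))**2 = (sqrt(3) - 1/3)**2 = (-1/3 + sqrt(3))**2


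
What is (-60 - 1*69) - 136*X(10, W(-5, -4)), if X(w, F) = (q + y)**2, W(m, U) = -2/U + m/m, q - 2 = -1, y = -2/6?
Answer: -1705/9 ≈ -189.44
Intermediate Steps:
y = -1/3 (y = -2*1/6 = -1/3 ≈ -0.33333)
q = 1 (q = 2 - 1 = 1)
W(m, U) = 1 - 2/U (W(m, U) = -2/U + 1 = 1 - 2/U)
X(w, F) = 4/9 (X(w, F) = (1 - 1/3)**2 = (2/3)**2 = 4/9)
(-60 - 1*69) - 136*X(10, W(-5, -4)) = (-60 - 1*69) - 136*4/9 = (-60 - 69) - 544/9 = -129 - 544/9 = -1705/9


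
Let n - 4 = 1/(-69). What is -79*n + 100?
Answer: -14825/69 ≈ -214.85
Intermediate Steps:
n = 275/69 (n = 4 + 1/(-69) = 4 - 1/69 = 275/69 ≈ 3.9855)
-79*n + 100 = -79*275/69 + 100 = -21725/69 + 100 = -14825/69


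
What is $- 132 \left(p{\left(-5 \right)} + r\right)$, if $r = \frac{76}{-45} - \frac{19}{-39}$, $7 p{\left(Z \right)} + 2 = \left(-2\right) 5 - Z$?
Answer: $\frac{56672}{195} \approx 290.63$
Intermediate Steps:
$p{\left(Z \right)} = - \frac{12}{7} - \frac{Z}{7}$ ($p{\left(Z \right)} = - \frac{2}{7} + \frac{\left(-2\right) 5 - Z}{7} = - \frac{2}{7} + \frac{-10 - Z}{7} = - \frac{2}{7} - \left(\frac{10}{7} + \frac{Z}{7}\right) = - \frac{12}{7} - \frac{Z}{7}$)
$r = - \frac{703}{585}$ ($r = 76 \left(- \frac{1}{45}\right) - - \frac{19}{39} = - \frac{76}{45} + \frac{19}{39} = - \frac{703}{585} \approx -1.2017$)
$- 132 \left(p{\left(-5 \right)} + r\right) = - 132 \left(\left(- \frac{12}{7} - - \frac{5}{7}\right) - \frac{703}{585}\right) = - 132 \left(\left(- \frac{12}{7} + \frac{5}{7}\right) - \frac{703}{585}\right) = - 132 \left(-1 - \frac{703}{585}\right) = \left(-132\right) \left(- \frac{1288}{585}\right) = \frac{56672}{195}$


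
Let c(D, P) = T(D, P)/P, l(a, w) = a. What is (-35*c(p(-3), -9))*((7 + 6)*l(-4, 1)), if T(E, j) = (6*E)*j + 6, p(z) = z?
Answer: -101920/3 ≈ -33973.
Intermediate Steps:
T(E, j) = 6 + 6*E*j (T(E, j) = 6*E*j + 6 = 6 + 6*E*j)
c(D, P) = (6 + 6*D*P)/P
(-35*c(p(-3), -9))*((7 + 6)*l(-4, 1)) = (-35*(6*(-3) + 6/(-9)))*((7 + 6)*(-4)) = (-35*(-18 + 6*(-⅑)))*(13*(-4)) = -35*(-18 - ⅔)*(-52) = -35*(-56/3)*(-52) = (1960/3)*(-52) = -101920/3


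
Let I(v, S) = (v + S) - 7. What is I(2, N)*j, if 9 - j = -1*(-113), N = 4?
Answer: 104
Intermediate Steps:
I(v, S) = -7 + S + v (I(v, S) = (S + v) - 7 = -7 + S + v)
j = -104 (j = 9 - (-1)*(-113) = 9 - 1*113 = 9 - 113 = -104)
I(2, N)*j = (-7 + 4 + 2)*(-104) = -1*(-104) = 104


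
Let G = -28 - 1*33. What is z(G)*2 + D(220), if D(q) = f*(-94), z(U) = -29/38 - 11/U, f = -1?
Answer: 107595/1159 ≈ 92.834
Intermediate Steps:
G = -61 (G = -28 - 33 = -61)
z(U) = -29/38 - 11/U (z(U) = -29*1/38 - 11/U = -29/38 - 11/U)
D(q) = 94 (D(q) = -1*(-94) = 94)
z(G)*2 + D(220) = (-29/38 - 11/(-61))*2 + 94 = (-29/38 - 11*(-1/61))*2 + 94 = (-29/38 + 11/61)*2 + 94 = -1351/2318*2 + 94 = -1351/1159 + 94 = 107595/1159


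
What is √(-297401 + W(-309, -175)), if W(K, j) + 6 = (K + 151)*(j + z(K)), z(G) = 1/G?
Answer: I*√25756619295/309 ≈ 519.38*I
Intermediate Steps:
W(K, j) = -6 + (151 + K)*(j + 1/K) (W(K, j) = -6 + (K + 151)*(j + 1/K) = -6 + (151 + K)*(j + 1/K))
√(-297401 + W(-309, -175)) = √(-297401 + (-5 + 151*(-175) + 151/(-309) - 309*(-175))) = √(-297401 + (-5 - 26425 + 151*(-1/309) + 54075)) = √(-297401 + (-5 - 26425 - 151/309 + 54075)) = √(-297401 + 8542154/309) = √(-83354755/309) = I*√25756619295/309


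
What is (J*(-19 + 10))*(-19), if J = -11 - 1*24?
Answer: -5985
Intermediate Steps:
J = -35 (J = -11 - 24 = -35)
(J*(-19 + 10))*(-19) = -35*(-19 + 10)*(-19) = -35*(-9)*(-19) = 315*(-19) = -5985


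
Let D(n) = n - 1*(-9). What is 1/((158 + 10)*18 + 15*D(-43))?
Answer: 1/2514 ≈ 0.00039777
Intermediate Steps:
D(n) = 9 + n (D(n) = n + 9 = 9 + n)
1/((158 + 10)*18 + 15*D(-43)) = 1/((158 + 10)*18 + 15*(9 - 43)) = 1/(168*18 + 15*(-34)) = 1/(3024 - 510) = 1/2514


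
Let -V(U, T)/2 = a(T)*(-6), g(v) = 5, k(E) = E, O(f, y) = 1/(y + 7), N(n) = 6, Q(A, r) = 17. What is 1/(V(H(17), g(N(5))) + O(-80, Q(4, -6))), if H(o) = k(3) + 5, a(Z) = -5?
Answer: -24/1439 ≈ -0.016678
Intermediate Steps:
O(f, y) = 1/(7 + y)
H(o) = 8 (H(o) = 3 + 5 = 8)
V(U, T) = -60 (V(U, T) = -(-10)*(-6) = -2*30 = -60)
1/(V(H(17), g(N(5))) + O(-80, Q(4, -6))) = 1/(-60 + 1/(7 + 17)) = 1/(-60 + 1/24) = 1/(-1439/24) = -24/1439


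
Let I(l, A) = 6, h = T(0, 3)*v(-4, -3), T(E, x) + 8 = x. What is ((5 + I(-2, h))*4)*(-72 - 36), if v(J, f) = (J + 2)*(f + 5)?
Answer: -4752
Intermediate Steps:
v(J, f) = (2 + J)*(5 + f)
T(E, x) = -8 + x
h = 20 (h = (-8 + 3)*(10 + 2*(-3) + 5*(-4) - 4*(-3)) = -5*(10 - 6 - 20 + 12) = -5*(-4) = 20)
((5 + I(-2, h))*4)*(-72 - 36) = ((5 + 6)*4)*(-72 - 36) = (11*4)*(-108) = 44*(-108) = -4752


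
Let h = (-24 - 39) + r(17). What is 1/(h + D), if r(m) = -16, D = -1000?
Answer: -1/1079 ≈ -0.00092678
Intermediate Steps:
h = -79 (h = (-24 - 39) - 16 = -63 - 16 = -79)
1/(h + D) = 1/(-79 - 1000) = 1/(-1079) = -1/1079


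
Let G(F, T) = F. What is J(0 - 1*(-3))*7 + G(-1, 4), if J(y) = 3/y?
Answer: 6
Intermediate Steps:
J(0 - 1*(-3))*7 + G(-1, 4) = (3/(0 - 1*(-3)))*7 - 1 = (3/(0 + 3))*7 - 1 = (3/3)*7 - 1 = (3*(⅓))*7 - 1 = 1*7 - 1 = 7 - 1 = 6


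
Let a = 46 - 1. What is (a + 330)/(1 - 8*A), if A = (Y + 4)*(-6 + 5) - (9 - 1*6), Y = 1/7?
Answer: 2625/407 ≈ 6.4496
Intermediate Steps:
Y = ⅐ ≈ 0.14286
a = 45
A = -50/7 (A = (⅐ + 4)*(-6 + 5) - (9 - 1*6) = (29/7)*(-1) - (9 - 6) = -29/7 - 1*3 = -29/7 - 3 = -50/7 ≈ -7.1429)
(a + 330)/(1 - 8*A) = (45 + 330)/(1 - 8*(-50/7)) = 375/(1 + 400/7) = 375/(407/7) = 375*(7/407) = 2625/407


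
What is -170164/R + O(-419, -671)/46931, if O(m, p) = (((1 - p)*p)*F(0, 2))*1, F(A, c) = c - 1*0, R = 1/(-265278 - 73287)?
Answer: 2703768809466636/46931 ≈ 5.7612e+10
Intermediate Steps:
R = -1/338565 (R = 1/(-338565) = -1/338565 ≈ -2.9536e-6)
F(A, c) = c (F(A, c) = c + 0 = c)
O(m, p) = 2*p*(1 - p) (O(m, p) = (((1 - p)*p)*2)*1 = ((p*(1 - p))*2)*1 = (2*p*(1 - p))*1 = 2*p*(1 - p))
-170164/R + O(-419, -671)/46931 = -170164/(-1/338565) + (2*(-671)*(1 - 1*(-671)))/46931 = -170164*(-338565) + (2*(-671)*(1 + 671))*(1/46931) = 57611574660 + (2*(-671)*672)*(1/46931) = 57611574660 - 901824*1/46931 = 57611574660 - 901824/46931 = 2703768809466636/46931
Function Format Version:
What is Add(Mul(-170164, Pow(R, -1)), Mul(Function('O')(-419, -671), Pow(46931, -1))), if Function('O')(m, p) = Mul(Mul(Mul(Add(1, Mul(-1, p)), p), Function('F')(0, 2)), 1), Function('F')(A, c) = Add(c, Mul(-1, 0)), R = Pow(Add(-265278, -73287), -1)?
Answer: Rational(2703768809466636, 46931) ≈ 5.7612e+10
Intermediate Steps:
R = Rational(-1, 338565) (R = Pow(-338565, -1) = Rational(-1, 338565) ≈ -2.9536e-6)
Function('F')(A, c) = c (Function('F')(A, c) = Add(c, 0) = c)
Function('O')(m, p) = Mul(2, p, Add(1, Mul(-1, p))) (Function('O')(m, p) = Mul(Mul(Mul(Add(1, Mul(-1, p)), p), 2), 1) = Mul(Mul(Mul(p, Add(1, Mul(-1, p))), 2), 1) = Mul(Mul(2, p, Add(1, Mul(-1, p))), 1) = Mul(2, p, Add(1, Mul(-1, p))))
Add(Mul(-170164, Pow(R, -1)), Mul(Function('O')(-419, -671), Pow(46931, -1))) = Add(Mul(-170164, Pow(Rational(-1, 338565), -1)), Mul(Mul(2, -671, Add(1, Mul(-1, -671))), Pow(46931, -1))) = Add(Mul(-170164, -338565), Mul(Mul(2, -671, Add(1, 671)), Rational(1, 46931))) = Add(57611574660, Mul(Mul(2, -671, 672), Rational(1, 46931))) = Add(57611574660, Mul(-901824, Rational(1, 46931))) = Add(57611574660, Rational(-901824, 46931)) = Rational(2703768809466636, 46931)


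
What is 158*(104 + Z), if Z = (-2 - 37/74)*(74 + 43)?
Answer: -29783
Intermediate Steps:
Z = -585/2 (Z = (-2 - 37*1/74)*117 = (-2 - ½)*117 = -5/2*117 = -585/2 ≈ -292.50)
158*(104 + Z) = 158*(104 - 585/2) = 158*(-377/2) = -29783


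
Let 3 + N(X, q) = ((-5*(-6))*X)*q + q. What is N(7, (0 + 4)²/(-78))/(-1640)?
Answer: 361/12792 ≈ 0.028221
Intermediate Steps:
N(X, q) = -3 + q + 30*X*q (N(X, q) = -3 + (((-5*(-6))*X)*q + q) = -3 + ((30*X)*q + q) = -3 + (30*X*q + q) = -3 + (q + 30*X*q) = -3 + q + 30*X*q)
N(7, (0 + 4)²/(-78))/(-1640) = (-3 + (0 + 4)²/(-78) + 30*7*((0 + 4)²/(-78)))/(-1640) = (-3 + 4²*(-1/78) + 30*7*(4²*(-1/78)))*(-1/1640) = (-3 + 16*(-1/78) + 30*7*(16*(-1/78)))*(-1/1640) = (-3 - 8/39 + 30*7*(-8/39))*(-1/1640) = (-3 - 8/39 - 560/13)*(-1/1640) = -1805/39*(-1/1640) = 361/12792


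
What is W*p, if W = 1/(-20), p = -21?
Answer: 21/20 ≈ 1.0500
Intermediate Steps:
W = -1/20 ≈ -0.050000
W*p = -1/20*(-21) = 21/20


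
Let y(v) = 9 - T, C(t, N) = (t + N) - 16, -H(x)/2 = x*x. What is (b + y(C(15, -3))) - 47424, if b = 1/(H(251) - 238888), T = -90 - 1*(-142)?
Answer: -17320233631/364890 ≈ -47467.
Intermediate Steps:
T = 52 (T = -90 + 142 = 52)
H(x) = -2*x² (H(x) = -2*x*x = -2*x²)
C(t, N) = -16 + N + t (C(t, N) = (N + t) - 16 = -16 + N + t)
y(v) = -43 (y(v) = 9 - 1*52 = 9 - 52 = -43)
b = -1/364890 (b = 1/(-2*251² - 238888) = 1/(-2*63001 - 238888) = 1/(-126002 - 238888) = 1/(-364890) = -1/364890 ≈ -2.7406e-6)
(b + y(C(15, -3))) - 47424 = (-1/364890 - 43) - 47424 = -15690271/364890 - 47424 = -17320233631/364890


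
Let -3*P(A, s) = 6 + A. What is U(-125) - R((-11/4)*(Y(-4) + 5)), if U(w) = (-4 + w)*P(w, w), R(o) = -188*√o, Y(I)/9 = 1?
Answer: -5117 + 94*I*√154 ≈ -5117.0 + 1166.5*I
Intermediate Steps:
Y(I) = 9 (Y(I) = 9*1 = 9)
P(A, s) = -2 - A/3 (P(A, s) = -(6 + A)/3 = -2 - A/3)
U(w) = (-4 + w)*(-2 - w/3)
U(-125) - R((-11/4)*(Y(-4) + 5)) = -(-4 - 125)*(6 - 125)/3 - (-188)*√((-11/4)*(9 + 5)) = -⅓*(-129)*(-119) - (-188)*√(-11*¼*14) = -5117 - (-188)*√(-11/4*14) = -5117 - (-188)*√(-77/2) = -5117 - (-188)*I*√154/2 = -5117 - (-94)*I*√154 = -5117 + 94*I*√154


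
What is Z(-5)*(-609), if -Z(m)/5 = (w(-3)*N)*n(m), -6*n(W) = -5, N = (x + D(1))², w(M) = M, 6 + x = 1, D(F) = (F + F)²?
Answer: -15225/2 ≈ -7612.5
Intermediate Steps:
D(F) = 4*F² (D(F) = (2*F)² = 4*F²)
x = -5 (x = -6 + 1 = -5)
N = 1 (N = (-5 + 4*1²)² = (-5 + 4*1)² = (-5 + 4)² = (-1)² = 1)
n(W) = ⅚ (n(W) = -⅙*(-5) = ⅚)
Z(m) = 25/2 (Z(m) = -5*(-3*1)*5/6 = -(-15)*5/6 = -5*(-5/2) = 25/2)
Z(-5)*(-609) = (25/2)*(-609) = -15225/2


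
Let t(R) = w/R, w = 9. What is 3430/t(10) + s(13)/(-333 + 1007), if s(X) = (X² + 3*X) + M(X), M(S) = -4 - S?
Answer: 23119919/6066 ≈ 3811.4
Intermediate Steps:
t(R) = 9/R
s(X) = -4 + X² + 2*X (s(X) = (X² + 3*X) + (-4 - X) = -4 + X² + 2*X)
3430/t(10) + s(13)/(-333 + 1007) = 3430/((9/10)) + (-4 + 13² + 2*13)/(-333 + 1007) = 3430/((9*(⅒))) + (-4 + 169 + 26)/674 = 3430/(9/10) + 191*(1/674) = 3430*(10/9) + 191/674 = 34300/9 + 191/674 = 23119919/6066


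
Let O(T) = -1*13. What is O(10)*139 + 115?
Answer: -1692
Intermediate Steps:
O(T) = -13
O(10)*139 + 115 = -13*139 + 115 = -1807 + 115 = -1692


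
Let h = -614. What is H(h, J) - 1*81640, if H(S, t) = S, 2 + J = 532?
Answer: -82254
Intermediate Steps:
J = 530 (J = -2 + 532 = 530)
H(h, J) - 1*81640 = -614 - 1*81640 = -614 - 81640 = -82254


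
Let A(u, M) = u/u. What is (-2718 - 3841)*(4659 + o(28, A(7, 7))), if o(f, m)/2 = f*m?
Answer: -30925685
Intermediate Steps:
A(u, M) = 1
o(f, m) = 2*f*m (o(f, m) = 2*(f*m) = 2*f*m)
(-2718 - 3841)*(4659 + o(28, A(7, 7))) = (-2718 - 3841)*(4659 + 2*28*1) = -6559*(4659 + 56) = -6559*4715 = -30925685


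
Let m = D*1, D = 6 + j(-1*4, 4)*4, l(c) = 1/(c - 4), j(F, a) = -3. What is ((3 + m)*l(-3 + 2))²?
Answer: 9/25 ≈ 0.36000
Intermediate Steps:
l(c) = 1/(-4 + c)
D = -6 (D = 6 - 3*4 = 6 - 12 = -6)
m = -6 (m = -6*1 = -6)
((3 + m)*l(-3 + 2))² = ((3 - 6)/(-4 + (-3 + 2)))² = (-3/(-4 - 1))² = (-3/(-5))² = (-3*(-⅕))² = (⅗)² = 9/25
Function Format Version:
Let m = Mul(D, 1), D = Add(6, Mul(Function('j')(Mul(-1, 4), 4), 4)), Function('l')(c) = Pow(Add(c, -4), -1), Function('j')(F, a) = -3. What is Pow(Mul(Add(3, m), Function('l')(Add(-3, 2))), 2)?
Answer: Rational(9, 25) ≈ 0.36000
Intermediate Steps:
Function('l')(c) = Pow(Add(-4, c), -1)
D = -6 (D = Add(6, Mul(-3, 4)) = Add(6, -12) = -6)
m = -6 (m = Mul(-6, 1) = -6)
Pow(Mul(Add(3, m), Function('l')(Add(-3, 2))), 2) = Pow(Mul(Add(3, -6), Pow(Add(-4, Add(-3, 2)), -1)), 2) = Pow(Mul(-3, Pow(Add(-4, -1), -1)), 2) = Pow(Mul(-3, Pow(-5, -1)), 2) = Pow(Mul(-3, Rational(-1, 5)), 2) = Pow(Rational(3, 5), 2) = Rational(9, 25)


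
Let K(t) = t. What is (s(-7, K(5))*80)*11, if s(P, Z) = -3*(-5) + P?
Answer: 7040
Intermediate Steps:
s(P, Z) = 15 + P
(s(-7, K(5))*80)*11 = ((15 - 7)*80)*11 = (8*80)*11 = 640*11 = 7040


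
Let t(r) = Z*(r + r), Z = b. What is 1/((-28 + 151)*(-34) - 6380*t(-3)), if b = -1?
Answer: -1/42462 ≈ -2.3550e-5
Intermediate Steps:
Z = -1
t(r) = -2*r (t(r) = -(r + r) = -2*r)
1/((-28 + 151)*(-34) - 6380*t(-3)) = 1/((-28 + 151)*(-34) - (-12760)*(-3)) = 1/(123*(-34) - 6380*6) = 1/(-4182 - 38280) = 1/(-42462) = -1/42462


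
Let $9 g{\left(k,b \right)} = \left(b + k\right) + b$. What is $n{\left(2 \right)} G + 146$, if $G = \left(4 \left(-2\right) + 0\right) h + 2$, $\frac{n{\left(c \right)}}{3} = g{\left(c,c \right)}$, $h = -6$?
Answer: $246$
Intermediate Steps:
$g{\left(k,b \right)} = \frac{k}{9} + \frac{2 b}{9}$ ($g{\left(k,b \right)} = \frac{\left(b + k\right) + b}{9} = \frac{k + 2 b}{9} = \frac{k}{9} + \frac{2 b}{9}$)
$n{\left(c \right)} = c$ ($n{\left(c \right)} = 3 \left(\frac{c}{9} + \frac{2 c}{9}\right) = 3 \frac{c}{3} = c$)
$G = 50$ ($G = \left(4 \left(-2\right) + 0\right) \left(-6\right) + 2 = \left(-8 + 0\right) \left(-6\right) + 2 = \left(-8\right) \left(-6\right) + 2 = 48 + 2 = 50$)
$n{\left(2 \right)} G + 146 = 2 \cdot 50 + 146 = 100 + 146 = 246$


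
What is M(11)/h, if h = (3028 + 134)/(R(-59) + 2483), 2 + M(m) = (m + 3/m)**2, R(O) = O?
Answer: 6114136/63767 ≈ 95.882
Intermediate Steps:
M(m) = -2 + (m + 3/m)**2
h = 527/404 (h = (3028 + 134)/(-59 + 2483) = 3162/2424 = 3162*(1/2424) = 527/404 ≈ 1.3045)
M(11)/h = (4 + 11**2 + 9/11**2)/(527/404) = (4 + 121 + 9*(1/121))*(404/527) = (4 + 121 + 9/121)*(404/527) = (15134/121)*(404/527) = 6114136/63767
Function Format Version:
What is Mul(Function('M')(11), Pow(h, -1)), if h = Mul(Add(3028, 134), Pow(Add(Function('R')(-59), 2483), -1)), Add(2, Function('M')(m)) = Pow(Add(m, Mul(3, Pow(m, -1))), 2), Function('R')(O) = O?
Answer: Rational(6114136, 63767) ≈ 95.882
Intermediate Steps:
Function('M')(m) = Add(-2, Pow(Add(m, Mul(3, Pow(m, -1))), 2))
h = Rational(527, 404) (h = Mul(Add(3028, 134), Pow(Add(-59, 2483), -1)) = Mul(3162, Pow(2424, -1)) = Mul(3162, Rational(1, 2424)) = Rational(527, 404) ≈ 1.3045)
Mul(Function('M')(11), Pow(h, -1)) = Mul(Add(4, Pow(11, 2), Mul(9, Pow(11, -2))), Pow(Rational(527, 404), -1)) = Mul(Add(4, 121, Mul(9, Rational(1, 121))), Rational(404, 527)) = Mul(Add(4, 121, Rational(9, 121)), Rational(404, 527)) = Mul(Rational(15134, 121), Rational(404, 527)) = Rational(6114136, 63767)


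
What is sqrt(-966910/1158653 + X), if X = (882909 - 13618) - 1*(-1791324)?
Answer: sqrt(3571812722831029305)/1158653 ≈ 1631.1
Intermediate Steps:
X = 2660615 (X = 869291 + 1791324 = 2660615)
sqrt(-966910/1158653 + X) = sqrt(-966910/1158653 + 2660615) = sqrt(3082728584685/1158653) = sqrt(3571812722831029305)/1158653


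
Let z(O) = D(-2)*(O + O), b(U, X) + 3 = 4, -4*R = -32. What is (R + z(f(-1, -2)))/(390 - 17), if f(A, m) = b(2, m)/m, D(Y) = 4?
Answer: 4/373 ≈ 0.010724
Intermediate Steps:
R = 8 (R = -¼*(-32) = 8)
b(U, X) = 1 (b(U, X) = -3 + 4 = 1)
f(A, m) = 1/m
z(O) = 8*O (z(O) = 4*(O + O) = 4*(2*O) = 8*O)
(R + z(f(-1, -2)))/(390 - 17) = (8 + 8/(-2))/(390 - 17) = (8 + 8*(-½))/373 = (8 - 4)*(1/373) = 4*(1/373) = 4/373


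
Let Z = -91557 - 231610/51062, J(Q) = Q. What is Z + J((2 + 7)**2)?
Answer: -2335589561/25531 ≈ -91481.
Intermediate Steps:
Z = -2337657572/25531 (Z = -91557 - 231610/51062 = -91557 - 1*115805/25531 = -91557 - 115805/25531 = -2337657572/25531 ≈ -91562.)
Z + J((2 + 7)**2) = -2337657572/25531 + (2 + 7)**2 = -2337657572/25531 + 9**2 = -2337657572/25531 + 81 = -2335589561/25531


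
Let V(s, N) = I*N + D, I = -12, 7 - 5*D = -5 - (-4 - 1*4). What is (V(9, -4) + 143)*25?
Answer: 4795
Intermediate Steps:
D = ⅘ (D = 7/5 - (-5 - (-4 - 1*4))/5 = 7/5 - (-5 - (-4 - 4))/5 = 7/5 - (-5 - 1*(-8))/5 = 7/5 - (-5 + 8)/5 = 7/5 - ⅕*3 = 7/5 - ⅗ = ⅘ ≈ 0.80000)
V(s, N) = ⅘ - 12*N (V(s, N) = -12*N + ⅘ = ⅘ - 12*N)
(V(9, -4) + 143)*25 = ((⅘ - 12*(-4)) + 143)*25 = ((⅘ + 48) + 143)*25 = (244/5 + 143)*25 = (959/5)*25 = 4795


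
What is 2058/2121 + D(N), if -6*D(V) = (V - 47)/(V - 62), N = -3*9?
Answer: 22429/26967 ≈ 0.83172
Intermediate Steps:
N = -27
D(V) = -(-47 + V)/(6*(-62 + V)) (D(V) = -(V - 47)/(6*(V - 62)) = -(-47 + V)/(6*(-62 + V)))
2058/2121 + D(N) = 2058/2121 + (47 - 1*(-27))/(6*(-62 - 27)) = 2058*(1/2121) + (1/6)*(47 + 27)/(-89) = 98/101 + (1/6)*(-1/89)*74 = 98/101 - 37/267 = 22429/26967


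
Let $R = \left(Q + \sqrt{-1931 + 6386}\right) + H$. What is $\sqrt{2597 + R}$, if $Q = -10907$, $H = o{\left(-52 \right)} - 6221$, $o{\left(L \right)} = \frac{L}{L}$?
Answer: $\sqrt{-14530 + 9 \sqrt{55}} \approx 120.26 i$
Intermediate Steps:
$o{\left(L \right)} = 1$
$H = -6220$ ($H = 1 - 6221 = -6220$)
$R = -17127 + 9 \sqrt{55}$ ($R = \left(-10907 + \sqrt{-1931 + 6386}\right) - 6220 = \left(-10907 + \sqrt{4455}\right) - 6220 = \left(-10907 + 9 \sqrt{55}\right) - 6220 = -17127 + 9 \sqrt{55} \approx -17060.0$)
$\sqrt{2597 + R} = \sqrt{2597 - \left(17127 - 9 \sqrt{55}\right)} = \sqrt{-14530 + 9 \sqrt{55}}$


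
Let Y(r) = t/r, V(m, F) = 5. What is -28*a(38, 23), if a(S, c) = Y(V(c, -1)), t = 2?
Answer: -56/5 ≈ -11.200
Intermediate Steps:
Y(r) = 2/r
a(S, c) = ⅖ (a(S, c) = 2/5 = 2*(⅕) = ⅖)
-28*a(38, 23) = -28*⅖ = -56/5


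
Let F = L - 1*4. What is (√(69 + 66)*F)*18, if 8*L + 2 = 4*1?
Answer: -405*√15/2 ≈ -784.28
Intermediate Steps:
L = ¼ (L = -¼ + (4*1)/8 = -¼ + (⅛)*4 = -¼ + ½ = ¼ ≈ 0.25000)
F = -15/4 (F = ¼ - 1*4 = ¼ - 4 = -15/4 ≈ -3.7500)
(√(69 + 66)*F)*18 = (√(69 + 66)*(-15/4))*18 = (√135*(-15/4))*18 = ((3*√15)*(-15/4))*18 = -45*√15/4*18 = -405*√15/2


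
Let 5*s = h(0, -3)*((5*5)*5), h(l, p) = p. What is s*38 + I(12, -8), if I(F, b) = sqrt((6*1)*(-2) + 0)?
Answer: -2850 + 2*I*sqrt(3) ≈ -2850.0 + 3.4641*I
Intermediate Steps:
I(F, b) = 2*I*sqrt(3) (I(F, b) = sqrt(6*(-2) + 0) = sqrt(-12 + 0) = sqrt(-12) = 2*I*sqrt(3))
s = -75 (s = (-3*5*5*5)/5 = (-75*5)/5 = (-3*125)/5 = (1/5)*(-375) = -75)
s*38 + I(12, -8) = -75*38 + 2*I*sqrt(3) = -2850 + 2*I*sqrt(3)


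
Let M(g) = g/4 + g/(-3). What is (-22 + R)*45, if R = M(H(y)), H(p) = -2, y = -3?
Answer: -1965/2 ≈ -982.50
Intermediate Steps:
M(g) = -g/12 (M(g) = g*(¼) + g*(-⅓) = g/4 - g/3 = -g/12)
R = ⅙ (R = -1/12*(-2) = ⅙ ≈ 0.16667)
(-22 + R)*45 = (-22 + ⅙)*45 = -131/6*45 = -1965/2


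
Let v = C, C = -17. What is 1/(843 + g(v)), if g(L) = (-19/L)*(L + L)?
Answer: 1/805 ≈ 0.0012422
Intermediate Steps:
v = -17
g(L) = -38 (g(L) = (-19/L)*(2*L) = -38)
1/(843 + g(v)) = 1/(843 - 38) = 1/805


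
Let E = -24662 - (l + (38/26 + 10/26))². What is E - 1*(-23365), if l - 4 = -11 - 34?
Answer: -478274/169 ≈ -2830.0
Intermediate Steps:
l = -41 (l = 4 + (-11 - 34) = 4 - 45 = -41)
E = -4426959/169 (E = -24662 - (-41 + (38/26 + 10/26))² = -24662 - (-41 + (38*(1/26) + 10*(1/26)))² = -24662 - (-41 + (19/13 + 5/13))² = -24662 - (-41 + 24/13)² = -24662 - (-509/13)² = -24662 - 1*259081/169 = -24662 - 259081/169 = -4426959/169 ≈ -26195.)
E - 1*(-23365) = -4426959/169 - 1*(-23365) = -4426959/169 + 23365 = -478274/169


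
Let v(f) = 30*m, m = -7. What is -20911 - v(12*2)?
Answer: -20701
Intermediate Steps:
v(f) = -210 (v(f) = 30*(-7) = -210)
-20911 - v(12*2) = -20911 - 1*(-210) = -20911 + 210 = -20701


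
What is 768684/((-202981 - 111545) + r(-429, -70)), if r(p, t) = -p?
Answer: -36604/14957 ≈ -2.4473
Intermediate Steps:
768684/((-202981 - 111545) + r(-429, -70)) = 768684/((-202981 - 111545) - 1*(-429)) = 768684/(-314526 + 429) = 768684/(-314097) = 768684*(-1/314097) = -36604/14957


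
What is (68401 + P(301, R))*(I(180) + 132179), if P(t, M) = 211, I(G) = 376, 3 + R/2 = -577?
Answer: 9094863660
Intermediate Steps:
R = -1160 (R = -6 + 2*(-577) = -6 - 1154 = -1160)
(68401 + P(301, R))*(I(180) + 132179) = (68401 + 211)*(376 + 132179) = 68612*132555 = 9094863660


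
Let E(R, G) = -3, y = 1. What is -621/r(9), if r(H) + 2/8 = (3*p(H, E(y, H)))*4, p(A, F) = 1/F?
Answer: 2484/17 ≈ 146.12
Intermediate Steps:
r(H) = -17/4 (r(H) = -1/4 + (3/(-3))*4 = -1/4 + (3*(-1/3))*4 = -1/4 - 1*4 = -1/4 - 4 = -17/4)
-621/r(9) = -621/(-17/4) = -621*(-4/17) = 2484/17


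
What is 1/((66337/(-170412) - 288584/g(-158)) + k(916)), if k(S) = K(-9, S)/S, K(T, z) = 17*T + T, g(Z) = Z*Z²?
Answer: -19240525513572/9484915803097 ≈ -2.0285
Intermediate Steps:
g(Z) = Z³
K(T, z) = 18*T
k(S) = -162/S (k(S) = (18*(-9))/S = -162/S)
1/((66337/(-170412) - 288584/g(-158)) + k(916)) = 1/((66337/(-170412) - 288584/((-158)³)) - 162/916) = 1/((66337*(-1/170412) - 288584/(-3944312)) - 162*1/916) = 1/((-66337/170412 - 288584*(-1/3944312)) - 81/458) = 1/((-66337/170412 + 36073/493039) - 81/458) = 1/(-26559456067/84019762068 - 81/458) = 1/(-9484915803097/19240525513572) = -19240525513572/9484915803097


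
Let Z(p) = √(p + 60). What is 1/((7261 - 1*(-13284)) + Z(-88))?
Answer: 2935/60299579 - 2*I*√7/422097053 ≈ 4.8674e-5 - 1.2536e-8*I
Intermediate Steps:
Z(p) = √(60 + p)
1/((7261 - 1*(-13284)) + Z(-88)) = 1/((7261 - 1*(-13284)) + √(60 - 88)) = 1/((7261 + 13284) + √(-28)) = 1/(20545 + 2*I*√7)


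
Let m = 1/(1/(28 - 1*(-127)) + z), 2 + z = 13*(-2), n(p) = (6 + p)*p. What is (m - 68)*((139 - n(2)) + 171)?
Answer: -86790858/4339 ≈ -20003.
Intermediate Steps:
n(p) = p*(6 + p)
z = -28 (z = -2 + 13*(-2) = -2 - 26 = -28)
m = -155/4339 (m = 1/(1/(28 - 1*(-127)) - 28) = 1/(1/(28 + 127) - 28) = 1/(1/155 - 28) = 1/(-4339/155) = -155/4339 ≈ -0.035722)
(m - 68)*((139 - n(2)) + 171) = (-155/4339 - 68)*((139 - 2*(6 + 2)) + 171) = -295207*((139 - 2*8) + 171)/4339 = -295207*((139 - 1*16) + 171)/4339 = -295207*((139 - 16) + 171)/4339 = -295207*(123 + 171)/4339 = -295207/4339*294 = -86790858/4339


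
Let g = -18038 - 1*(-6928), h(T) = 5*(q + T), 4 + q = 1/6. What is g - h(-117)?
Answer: -63035/6 ≈ -10506.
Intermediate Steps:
q = -23/6 (q = -4 + 1/6 = -4 + ⅙ = -23/6 ≈ -3.8333)
h(T) = -115/6 + 5*T (h(T) = 5*(-23/6 + T) = -115/6 + 5*T)
g = -11110 (g = -18038 + 6928 = -11110)
g - h(-117) = -11110 - (-115/6 + 5*(-117)) = -11110 - (-115/6 - 585) = -11110 - 1*(-3625/6) = -11110 + 3625/6 = -63035/6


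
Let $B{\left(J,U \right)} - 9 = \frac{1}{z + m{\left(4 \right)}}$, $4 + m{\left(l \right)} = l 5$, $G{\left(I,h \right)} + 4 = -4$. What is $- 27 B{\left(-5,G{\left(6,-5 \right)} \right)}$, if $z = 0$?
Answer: $- \frac{3915}{16} \approx -244.69$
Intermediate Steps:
$G{\left(I,h \right)} = -8$ ($G{\left(I,h \right)} = -4 - 4 = -8$)
$m{\left(l \right)} = -4 + 5 l$ ($m{\left(l \right)} = -4 + l 5 = -4 + 5 l$)
$B{\left(J,U \right)} = \frac{145}{16}$ ($B{\left(J,U \right)} = 9 + \frac{1}{0 + \left(-4 + 5 \cdot 4\right)} = 9 + \frac{1}{0 + \left(-4 + 20\right)} = 9 + \frac{1}{0 + 16} = 9 + \frac{1}{16} = \frac{145}{16}$)
$- 27 B{\left(-5,G{\left(6,-5 \right)} \right)} = \left(-27\right) \frac{145}{16} = - \frac{3915}{16}$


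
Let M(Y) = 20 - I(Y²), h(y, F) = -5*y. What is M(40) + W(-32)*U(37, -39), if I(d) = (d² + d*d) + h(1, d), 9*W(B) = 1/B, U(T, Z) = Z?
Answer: -491517587/96 ≈ -5.1200e+6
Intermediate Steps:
W(B) = 1/(9*B)
I(d) = -5 + 2*d² (I(d) = (d² + d*d) - 5*1 = (d² + d²) - 5 = 2*d² - 5 = -5 + 2*d²)
M(Y) = 25 - 2*Y⁴ (M(Y) = 20 - (-5 + 2*(Y²)²) = 20 - (-5 + 2*Y⁴) = 20 + (5 - 2*Y⁴) = 25 - 2*Y⁴)
M(40) + W(-32)*U(37, -39) = (25 - 2*40⁴) + ((⅑)/(-32))*(-39) = (25 - 2*2560000) + ((⅑)*(-1/32))*(-39) = (25 - 5120000) - 1/288*(-39) = -5119975 + 13/96 = -491517587/96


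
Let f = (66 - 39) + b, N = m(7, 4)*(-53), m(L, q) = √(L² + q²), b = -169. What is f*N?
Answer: 7526*√65 ≈ 60677.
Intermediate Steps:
N = -53*√65 (N = √(7² + 4²)*(-53) = √(49 + 16)*(-53) = √65*(-53) = -53*√65 ≈ -427.30)
f = -142 (f = (66 - 39) - 169 = 27 - 169 = -142)
f*N = -(-7526)*√65 = 7526*√65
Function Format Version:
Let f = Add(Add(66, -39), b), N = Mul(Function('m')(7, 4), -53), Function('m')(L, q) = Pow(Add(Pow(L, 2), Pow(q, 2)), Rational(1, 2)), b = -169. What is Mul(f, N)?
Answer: Mul(7526, Pow(65, Rational(1, 2))) ≈ 60677.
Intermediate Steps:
N = Mul(-53, Pow(65, Rational(1, 2))) (N = Mul(Pow(Add(Pow(7, 2), Pow(4, 2)), Rational(1, 2)), -53) = Mul(Pow(Add(49, 16), Rational(1, 2)), -53) = Mul(Pow(65, Rational(1, 2)), -53) = Mul(-53, Pow(65, Rational(1, 2))) ≈ -427.30)
f = -142 (f = Add(Add(66, -39), -169) = Add(27, -169) = -142)
Mul(f, N) = Mul(-142, Mul(-53, Pow(65, Rational(1, 2)))) = Mul(7526, Pow(65, Rational(1, 2)))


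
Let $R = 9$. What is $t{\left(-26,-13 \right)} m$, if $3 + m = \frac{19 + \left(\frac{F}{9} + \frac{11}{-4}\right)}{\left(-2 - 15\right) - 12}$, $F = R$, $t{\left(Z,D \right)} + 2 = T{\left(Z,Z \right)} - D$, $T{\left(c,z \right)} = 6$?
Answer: $- \frac{7089}{116} \approx -61.112$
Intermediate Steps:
$t{\left(Z,D \right)} = 4 - D$ ($t{\left(Z,D \right)} = -2 - \left(-6 + D\right) = 4 - D$)
$F = 9$
$m = - \frac{417}{116}$ ($m = -3 + \frac{19 + \left(\frac{9}{9} + \frac{11}{-4}\right)}{\left(-2 - 15\right) - 12} = -3 + \frac{19 + \left(9 \cdot \frac{1}{9} + 11 \left(- \frac{1}{4}\right)\right)}{\left(-2 - 15\right) - 12} = -3 + \frac{19 + \left(1 - \frac{11}{4}\right)}{-17 - 12} = -3 + \frac{19 - \frac{7}{4}}{-29} = -3 + \frac{69}{4} \left(- \frac{1}{29}\right) = -3 - \frac{69}{116} = - \frac{417}{116} \approx -3.5948$)
$t{\left(-26,-13 \right)} m = \left(4 - -13\right) \left(- \frac{417}{116}\right) = \left(4 + 13\right) \left(- \frac{417}{116}\right) = 17 \left(- \frac{417}{116}\right) = - \frac{7089}{116}$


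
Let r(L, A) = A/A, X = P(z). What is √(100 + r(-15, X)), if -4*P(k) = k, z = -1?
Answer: √101 ≈ 10.050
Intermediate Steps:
P(k) = -k/4
X = ¼ (X = -¼*(-1) = ¼ ≈ 0.25000)
r(L, A) = 1
√(100 + r(-15, X)) = √(100 + 1) = √101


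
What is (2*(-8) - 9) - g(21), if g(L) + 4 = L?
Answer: -42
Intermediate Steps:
g(L) = -4 + L
(2*(-8) - 9) - g(21) = (2*(-8) - 9) - (-4 + 21) = (-16 - 9) - 1*17 = -25 - 17 = -42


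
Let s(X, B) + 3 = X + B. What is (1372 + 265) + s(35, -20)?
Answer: 1649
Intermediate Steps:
s(X, B) = -3 + B + X (s(X, B) = -3 + (X + B) = -3 + (B + X) = -3 + B + X)
(1372 + 265) + s(35, -20) = (1372 + 265) + (-3 - 20 + 35) = 1637 + 12 = 1649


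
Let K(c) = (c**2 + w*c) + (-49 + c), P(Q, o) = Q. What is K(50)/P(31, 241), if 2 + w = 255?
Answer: 15151/31 ≈ 488.74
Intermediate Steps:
w = 253 (w = -2 + 255 = 253)
K(c) = -49 + c**2 + 254*c (K(c) = (c**2 + 253*c) + (-49 + c) = -49 + c**2 + 254*c)
K(50)/P(31, 241) = (-49 + 50**2 + 254*50)/31 = (-49 + 2500 + 12700)*(1/31) = 15151*(1/31) = 15151/31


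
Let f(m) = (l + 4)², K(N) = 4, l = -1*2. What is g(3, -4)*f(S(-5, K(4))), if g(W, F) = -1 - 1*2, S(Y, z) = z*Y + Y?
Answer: -12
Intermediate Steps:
l = -2
S(Y, z) = Y + Y*z (S(Y, z) = Y*z + Y = Y + Y*z)
g(W, F) = -3 (g(W, F) = -1 - 2 = -3)
f(m) = 4 (f(m) = (-2 + 4)² = 2² = 4)
g(3, -4)*f(S(-5, K(4))) = -3*4 = -12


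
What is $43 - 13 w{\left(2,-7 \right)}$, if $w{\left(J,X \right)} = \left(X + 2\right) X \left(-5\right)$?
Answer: $2318$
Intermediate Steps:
$w{\left(J,X \right)} = - 5 X \left(2 + X\right)$ ($w{\left(J,X \right)} = \left(2 + X\right) X \left(-5\right) = X \left(2 + X\right) \left(-5\right) = - 5 X \left(2 + X\right)$)
$43 - 13 w{\left(2,-7 \right)} = 43 - 13 \left(\left(-5\right) \left(-7\right) \left(2 - 7\right)\right) = 43 - 13 \left(\left(-5\right) \left(-7\right) \left(-5\right)\right) = 43 - -2275 = 43 + 2275 = 2318$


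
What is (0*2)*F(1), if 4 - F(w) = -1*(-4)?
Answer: 0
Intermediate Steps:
F(w) = 0 (F(w) = 4 - (-1)*(-4) = 4 - 1*4 = 4 - 4 = 0)
(0*2)*F(1) = (0*2)*0 = 0*0 = 0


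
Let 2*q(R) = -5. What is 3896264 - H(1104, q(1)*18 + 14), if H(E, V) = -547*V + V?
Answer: 3879338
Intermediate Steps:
q(R) = -5/2 (q(R) = (½)*(-5) = -5/2)
H(E, V) = -546*V
3896264 - H(1104, q(1)*18 + 14) = 3896264 - (-546)*(-5/2*18 + 14) = 3896264 - (-546)*(-45 + 14) = 3896264 - (-546)*(-31) = 3896264 - 1*16926 = 3896264 - 16926 = 3879338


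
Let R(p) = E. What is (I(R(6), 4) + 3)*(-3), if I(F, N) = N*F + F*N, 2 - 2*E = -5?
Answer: -93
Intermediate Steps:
E = 7/2 (E = 1 - ½*(-5) = 1 + 5/2 = 7/2 ≈ 3.5000)
R(p) = 7/2
I(F, N) = 2*F*N (I(F, N) = F*N + F*N = 2*F*N)
(I(R(6), 4) + 3)*(-3) = (2*(7/2)*4 + 3)*(-3) = (28 + 3)*(-3) = 31*(-3) = -93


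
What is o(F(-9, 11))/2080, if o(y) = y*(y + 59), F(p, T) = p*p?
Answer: 567/104 ≈ 5.4519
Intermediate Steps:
F(p, T) = p²
o(y) = y*(59 + y)
o(F(-9, 11))/2080 = ((-9)²*(59 + (-9)²))/2080 = (81*(59 + 81))*(1/2080) = (81*140)*(1/2080) = 11340*(1/2080) = 567/104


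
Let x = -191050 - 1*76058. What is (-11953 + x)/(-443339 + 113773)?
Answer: 279061/329566 ≈ 0.84675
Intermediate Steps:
x = -267108 (x = -191050 - 76058 = -267108)
(-11953 + x)/(-443339 + 113773) = (-11953 - 267108)/(-443339 + 113773) = -279061/(-329566) = -279061*(-1/329566) = 279061/329566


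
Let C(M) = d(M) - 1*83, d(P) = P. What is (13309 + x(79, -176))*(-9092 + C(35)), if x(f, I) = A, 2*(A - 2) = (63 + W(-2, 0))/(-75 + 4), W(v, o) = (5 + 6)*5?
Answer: -8637501080/71 ≈ -1.2165e+8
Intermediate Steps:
W(v, o) = 55 (W(v, o) = 11*5 = 55)
C(M) = -83 + M (C(M) = M - 1*83 = M - 83 = -83 + M)
A = 83/71 (A = 2 + ((63 + 55)/(-75 + 4))/2 = 2 + (118/(-71))/2 = 2 + (118*(-1/71))/2 = 2 + (½)*(-118/71) = 2 - 59/71 = 83/71 ≈ 1.1690)
x(f, I) = 83/71
(13309 + x(79, -176))*(-9092 + C(35)) = (13309 + 83/71)*(-9092 + (-83 + 35)) = 945022*(-9092 - 48)/71 = (945022/71)*(-9140) = -8637501080/71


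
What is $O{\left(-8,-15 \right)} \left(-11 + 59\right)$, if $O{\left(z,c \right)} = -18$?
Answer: $-864$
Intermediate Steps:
$O{\left(-8,-15 \right)} \left(-11 + 59\right) = - 18 \left(-11 + 59\right) = \left(-18\right) 48 = -864$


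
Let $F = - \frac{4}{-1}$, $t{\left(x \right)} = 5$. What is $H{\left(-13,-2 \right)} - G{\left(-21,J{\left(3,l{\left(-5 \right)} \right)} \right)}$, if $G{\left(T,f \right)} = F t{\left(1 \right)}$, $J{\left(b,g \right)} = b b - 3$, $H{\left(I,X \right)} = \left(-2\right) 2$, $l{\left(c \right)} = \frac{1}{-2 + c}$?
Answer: $-24$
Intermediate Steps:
$F = 4$ ($F = \left(-4\right) \left(-1\right) = 4$)
$H{\left(I,X \right)} = -4$
$J{\left(b,g \right)} = -3 + b^{2}$ ($J{\left(b,g \right)} = b^{2} - 3 = -3 + b^{2}$)
$G{\left(T,f \right)} = 20$ ($G{\left(T,f \right)} = 4 \cdot 5 = 20$)
$H{\left(-13,-2 \right)} - G{\left(-21,J{\left(3,l{\left(-5 \right)} \right)} \right)} = -4 - 20 = -24$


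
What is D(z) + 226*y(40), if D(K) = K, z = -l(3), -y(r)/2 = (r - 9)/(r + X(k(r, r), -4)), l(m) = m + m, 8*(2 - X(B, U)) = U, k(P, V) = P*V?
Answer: -28534/85 ≈ -335.69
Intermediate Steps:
X(B, U) = 2 - U/8
l(m) = 2*m
y(r) = -2*(-9 + r)/(5/2 + r) (y(r) = -2*(r - 9)/(r + (2 - 1/8*(-4))) = -2*(-9 + r)/(r + (2 + 1/2)) = -2*(-9 + r)/(r + 5/2) = -2*(-9 + r)/(5/2 + r))
z = -6 (z = -2*3 = -1*6 = -6)
D(z) + 226*y(40) = -6 + 226*(4*(9 - 1*40)/(5 + 2*40)) = -6 + 226*(4*(9 - 40)/(5 + 80)) = -6 + 226*(4*(-31)/85) = -6 + 226*(4*(1/85)*(-31)) = -6 + 226*(-124/85) = -6 - 28024/85 = -28534/85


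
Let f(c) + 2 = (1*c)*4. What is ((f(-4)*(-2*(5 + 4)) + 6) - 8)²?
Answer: 103684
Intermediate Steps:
f(c) = -2 + 4*c (f(c) = -2 + (1*c)*4 = -2 + c*4 = -2 + 4*c)
((f(-4)*(-2*(5 + 4)) + 6) - 8)² = (((-2 + 4*(-4))*(-2*(5 + 4)) + 6) - 8)² = (((-2 - 16)*(-2*9) + 6) - 8)² = ((-18*(-18) + 6) - 8)² = ((324 + 6) - 8)² = (330 - 8)² = 322² = 103684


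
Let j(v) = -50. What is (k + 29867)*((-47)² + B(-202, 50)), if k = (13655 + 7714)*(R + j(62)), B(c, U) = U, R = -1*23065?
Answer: -1115753009112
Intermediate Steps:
R = -23065
k = -493944435 (k = (13655 + 7714)*(-23065 - 50) = 21369*(-23115) = -493944435)
(k + 29867)*((-47)² + B(-202, 50)) = (-493944435 + 29867)*((-47)² + 50) = -493914568*(2209 + 50) = -493914568*2259 = -1115753009112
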